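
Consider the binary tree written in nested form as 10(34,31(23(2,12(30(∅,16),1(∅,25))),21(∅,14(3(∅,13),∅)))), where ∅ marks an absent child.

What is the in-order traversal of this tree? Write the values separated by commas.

34, 10, 2, 23, 30, 16, 12, 1, 25, 31, 21, 3, 13, 14

In-order visits the left subtree, then the node, then the right subtree.
At 10: go left to 34.
  34 is a leaf — visit 34.
Visit 10.
At 10: go right to 31.
  At 31: go left to 23.
    At 23: go left to 2.
      2 is a leaf — visit 2.
    Visit 23.
    At 23: go right to 12.
      At 12: go left to 30.
        At 30: no left child.
        Visit 30.
        At 30: go right to 16.
          16 is a leaf — visit 16.
      Visit 12.
      At 12: go right to 1.
        At 1: no left child.
        Visit 1.
        At 1: go right to 25.
          25 is a leaf — visit 25.
  Visit 31.
  At 31: go right to 21.
    At 21: no left child.
    Visit 21.
    At 21: go right to 14.
      At 14: go left to 3.
        At 3: no left child.
        Visit 3.
        At 3: go right to 13.
          13 is a leaf — visit 13.
      Visit 14.
      At 14: no right child.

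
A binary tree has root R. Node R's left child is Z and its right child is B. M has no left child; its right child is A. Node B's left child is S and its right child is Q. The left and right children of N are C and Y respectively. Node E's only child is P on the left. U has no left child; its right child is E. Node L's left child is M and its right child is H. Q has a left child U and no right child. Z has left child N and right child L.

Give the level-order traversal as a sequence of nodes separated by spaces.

Level-order visits nodes level by level from the root, left to right within each level.
Level 0: R
Level 1: Z, B
Level 2: N, L, S, Q
Level 3: C, Y, M, H, U
Level 4: A, E
Level 5: P

R Z B N L S Q C Y M H U A E P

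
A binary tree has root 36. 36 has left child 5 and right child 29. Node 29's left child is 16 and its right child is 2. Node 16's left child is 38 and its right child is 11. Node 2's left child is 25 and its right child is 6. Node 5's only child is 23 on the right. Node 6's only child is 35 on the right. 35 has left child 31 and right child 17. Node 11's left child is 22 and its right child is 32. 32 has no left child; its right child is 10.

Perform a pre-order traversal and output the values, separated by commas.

36, 5, 23, 29, 16, 38, 11, 22, 32, 10, 2, 25, 6, 35, 31, 17

Pre-order visits the node, then its left subtree, then its right subtree.
Visit 36.
At 36: go left to 5.
  Visit 5.
  At 5: no left child.
  At 5: go right to 23.
    23 is a leaf — visit 23.
At 36: go right to 29.
  Visit 29.
  At 29: go left to 16.
    Visit 16.
    At 16: go left to 38.
      38 is a leaf — visit 38.
    At 16: go right to 11.
      Visit 11.
      At 11: go left to 22.
        22 is a leaf — visit 22.
      At 11: go right to 32.
        Visit 32.
        At 32: no left child.
        At 32: go right to 10.
          10 is a leaf — visit 10.
  At 29: go right to 2.
    Visit 2.
    At 2: go left to 25.
      25 is a leaf — visit 25.
    At 2: go right to 6.
      Visit 6.
      At 6: no left child.
      At 6: go right to 35.
        Visit 35.
        At 35: go left to 31.
          31 is a leaf — visit 31.
        At 35: go right to 17.
          17 is a leaf — visit 17.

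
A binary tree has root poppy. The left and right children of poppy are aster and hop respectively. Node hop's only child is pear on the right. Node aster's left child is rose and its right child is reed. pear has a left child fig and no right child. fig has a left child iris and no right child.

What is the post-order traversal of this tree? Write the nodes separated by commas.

Post-order visits the left subtree, then the right subtree, then the node.
At poppy: go left to aster.
  At aster: go left to rose.
    rose is a leaf — visit rose.
  At aster: go right to reed.
    reed is a leaf — visit reed.
  Visit aster.
At poppy: go right to hop.
  At hop: no left child.
  At hop: go right to pear.
    At pear: go left to fig.
      At fig: go left to iris.
        iris is a leaf — visit iris.
      At fig: no right child.
      Visit fig.
    At pear: no right child.
    Visit pear.
  Visit hop.
Visit poppy.

rose, reed, aster, iris, fig, pear, hop, poppy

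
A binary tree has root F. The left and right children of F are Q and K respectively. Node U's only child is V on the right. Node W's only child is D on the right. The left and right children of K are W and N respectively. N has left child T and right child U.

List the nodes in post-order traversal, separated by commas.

Post-order visits the left subtree, then the right subtree, then the node.
At F: go left to Q.
  Q is a leaf — visit Q.
At F: go right to K.
  At K: go left to W.
    At W: no left child.
    At W: go right to D.
      D is a leaf — visit D.
    Visit W.
  At K: go right to N.
    At N: go left to T.
      T is a leaf — visit T.
    At N: go right to U.
      At U: no left child.
      At U: go right to V.
        V is a leaf — visit V.
      Visit U.
    Visit N.
  Visit K.
Visit F.

Q, D, W, T, V, U, N, K, F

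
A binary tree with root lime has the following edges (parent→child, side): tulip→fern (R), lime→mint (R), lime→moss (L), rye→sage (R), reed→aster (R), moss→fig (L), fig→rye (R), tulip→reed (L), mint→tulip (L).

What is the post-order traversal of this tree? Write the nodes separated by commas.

sage, rye, fig, moss, aster, reed, fern, tulip, mint, lime

Post-order visits the left subtree, then the right subtree, then the node.
At lime: go left to moss.
  At moss: go left to fig.
    At fig: no left child.
    At fig: go right to rye.
      At rye: no left child.
      At rye: go right to sage.
        sage is a leaf — visit sage.
      Visit rye.
    Visit fig.
  At moss: no right child.
  Visit moss.
At lime: go right to mint.
  At mint: go left to tulip.
    At tulip: go left to reed.
      At reed: no left child.
      At reed: go right to aster.
        aster is a leaf — visit aster.
      Visit reed.
    At tulip: go right to fern.
      fern is a leaf — visit fern.
    Visit tulip.
  At mint: no right child.
  Visit mint.
Visit lime.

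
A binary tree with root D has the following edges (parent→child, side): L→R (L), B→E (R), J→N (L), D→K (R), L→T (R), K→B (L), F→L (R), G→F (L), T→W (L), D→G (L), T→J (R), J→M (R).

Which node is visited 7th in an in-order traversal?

In-order visits the left subtree, then the node, then the right subtree.
At D: go left to G.
  At G: go left to F.
    At F: no left child.
    Visit F.
    At F: go right to L.
      At L: go left to R.
        R is a leaf — visit R.
      Visit L.
      At L: go right to T.
        At T: go left to W.
          W is a leaf — visit W.
        Visit T.
        At T: go right to J.
          At J: go left to N.
            N is a leaf — visit N.
          Visit J.
          At J: go right to M.
            M is a leaf — visit M.
  Visit G.
  At G: no right child.
Visit D.
At D: go right to K.
  At K: go left to B.
    At B: no left child.
    Visit B.
    At B: go right to E.
      E is a leaf — visit E.
  Visit K.
  At K: no right child.
Full in-order sequence: F, R, L, W, T, N, J, M, G, D, B, E, K.

J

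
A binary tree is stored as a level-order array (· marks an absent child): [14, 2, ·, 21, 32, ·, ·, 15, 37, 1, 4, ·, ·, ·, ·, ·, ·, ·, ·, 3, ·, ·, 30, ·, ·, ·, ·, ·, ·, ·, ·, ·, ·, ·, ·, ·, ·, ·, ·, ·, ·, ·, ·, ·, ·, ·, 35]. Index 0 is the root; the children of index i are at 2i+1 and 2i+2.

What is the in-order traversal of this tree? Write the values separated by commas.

15, 21, 37, 2, 3, 1, 32, 4, 30, 35, 14

In-order visits the left subtree, then the node, then the right subtree.
At 14: go left to 2.
  At 2: go left to 21.
    At 21: go left to 15.
      15 is a leaf — visit 15.
    Visit 21.
    At 21: go right to 37.
      37 is a leaf — visit 37.
  Visit 2.
  At 2: go right to 32.
    At 32: go left to 1.
      At 1: go left to 3.
        3 is a leaf — visit 3.
      Visit 1.
      At 1: no right child.
    Visit 32.
    At 32: go right to 4.
      At 4: no left child.
      Visit 4.
      At 4: go right to 30.
        At 30: no left child.
        Visit 30.
        At 30: go right to 35.
          35 is a leaf — visit 35.
Visit 14.
At 14: no right child.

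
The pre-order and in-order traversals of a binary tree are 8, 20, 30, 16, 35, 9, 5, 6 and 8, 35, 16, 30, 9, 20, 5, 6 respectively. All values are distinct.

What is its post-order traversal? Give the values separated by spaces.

35 16 9 30 6 5 20 8

The first element of pre-order is the root; it splits in-order into left and right subtrees.
Root 8: left subtree has 0 nodes { }, right has 7 {35, 16, 30, 9, 20, 5, 6}.
  Root 20: left subtree has 4 nodes {35, 16, 30, 9}, right has 2 {5, 6}.
    Root 30: left subtree has 2 nodes {35, 16}, right has 1 {9}.
      Root 16: left subtree has 1 node {35}, right has 0 { }.
    Root 5: left subtree has 0 nodes { }, right has 1 {6}.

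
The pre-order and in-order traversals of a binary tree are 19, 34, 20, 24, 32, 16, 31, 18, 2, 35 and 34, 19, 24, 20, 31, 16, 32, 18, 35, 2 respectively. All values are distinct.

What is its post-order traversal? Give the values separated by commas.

34, 24, 31, 16, 35, 2, 18, 32, 20, 19

The first element of pre-order is the root; it splits in-order into left and right subtrees.
Root 19: left subtree has 1 node {34}, right has 8 {24, 20, 31, 16, 32, 18, 35, 2}.
  Root 20: left subtree has 1 node {24}, right has 6 {31, 16, 32, 18, 35, 2}.
    Root 32: left subtree has 2 nodes {31, 16}, right has 3 {18, 35, 2}.
      Root 16: left subtree has 1 node {31}, right has 0 { }.
      Root 18: left subtree has 0 nodes { }, right has 2 {35, 2}.
        Root 2: left subtree has 1 node {35}, right has 0 { }.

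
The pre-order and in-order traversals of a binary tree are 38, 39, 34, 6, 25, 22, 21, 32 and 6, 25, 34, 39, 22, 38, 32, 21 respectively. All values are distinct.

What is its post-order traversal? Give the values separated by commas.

25, 6, 34, 22, 39, 32, 21, 38

The first element of pre-order is the root; it splits in-order into left and right subtrees.
Root 38: left subtree has 5 nodes {6, 25, 34, 39, 22}, right has 2 {32, 21}.
  Root 39: left subtree has 3 nodes {6, 25, 34}, right has 1 {22}.
    Root 34: left subtree has 2 nodes {6, 25}, right has 0 { }.
      Root 6: left subtree has 0 nodes { }, right has 1 {25}.
  Root 21: left subtree has 1 node {32}, right has 0 { }.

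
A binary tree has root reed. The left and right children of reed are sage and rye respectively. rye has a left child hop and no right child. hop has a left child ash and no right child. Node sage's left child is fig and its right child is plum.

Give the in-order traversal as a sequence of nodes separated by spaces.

fig sage plum reed ash hop rye

In-order visits the left subtree, then the node, then the right subtree.
At reed: go left to sage.
  At sage: go left to fig.
    fig is a leaf — visit fig.
  Visit sage.
  At sage: go right to plum.
    plum is a leaf — visit plum.
Visit reed.
At reed: go right to rye.
  At rye: go left to hop.
    At hop: go left to ash.
      ash is a leaf — visit ash.
    Visit hop.
    At hop: no right child.
  Visit rye.
  At rye: no right child.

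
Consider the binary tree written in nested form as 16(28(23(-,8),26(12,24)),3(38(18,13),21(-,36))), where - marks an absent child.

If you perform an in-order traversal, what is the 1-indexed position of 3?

11

In-order visits the left subtree, then the node, then the right subtree.
At 16: go left to 28.
  At 28: go left to 23.
    At 23: no left child.
    Visit 23.
    At 23: go right to 8.
      8 is a leaf — visit 8.
  Visit 28.
  At 28: go right to 26.
    At 26: go left to 12.
      12 is a leaf — visit 12.
    Visit 26.
    At 26: go right to 24.
      24 is a leaf — visit 24.
Visit 16.
At 16: go right to 3.
  At 3: go left to 38.
    At 38: go left to 18.
      18 is a leaf — visit 18.
    Visit 38.
    At 38: go right to 13.
      13 is a leaf — visit 13.
  Visit 3.
  At 3: go right to 21.
    At 21: no left child.
    Visit 21.
    At 21: go right to 36.
      36 is a leaf — visit 36.
Full in-order sequence: 23, 8, 28, 12, 26, 24, 16, 18, 38, 13, 3, 21, 36.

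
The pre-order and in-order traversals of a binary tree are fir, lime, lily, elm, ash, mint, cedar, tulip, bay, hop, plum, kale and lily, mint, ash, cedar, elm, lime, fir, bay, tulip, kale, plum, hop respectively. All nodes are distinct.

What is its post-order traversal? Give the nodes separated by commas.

The first element of pre-order is the root; it splits in-order into left and right subtrees.
Root fir: left subtree has 6 nodes {lily, mint, ash, cedar, elm, lime}, right has 5 {bay, tulip, kale, plum, hop}.
  Root lime: left subtree has 5 nodes {lily, mint, ash, cedar, elm}, right has 0 { }.
    Root lily: left subtree has 0 nodes { }, right has 4 {mint, ash, cedar, elm}.
      Root elm: left subtree has 3 nodes {mint, ash, cedar}, right has 0 { }.
        Root ash: left subtree has 1 node {mint}, right has 1 {cedar}.
  Root tulip: left subtree has 1 node {bay}, right has 3 {kale, plum, hop}.
    Root hop: left subtree has 2 nodes {kale, plum}, right has 0 { }.
      Root plum: left subtree has 1 node {kale}, right has 0 { }.

mint, cedar, ash, elm, lily, lime, bay, kale, plum, hop, tulip, fir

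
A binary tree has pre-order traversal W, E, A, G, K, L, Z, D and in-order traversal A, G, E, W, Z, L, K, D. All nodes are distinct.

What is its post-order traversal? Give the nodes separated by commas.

G, A, E, Z, L, D, K, W

The first element of pre-order is the root; it splits in-order into left and right subtrees.
Root W: left subtree has 3 nodes {A, G, E}, right has 4 {Z, L, K, D}.
  Root E: left subtree has 2 nodes {A, G}, right has 0 { }.
    Root A: left subtree has 0 nodes { }, right has 1 {G}.
  Root K: left subtree has 2 nodes {Z, L}, right has 1 {D}.
    Root L: left subtree has 1 node {Z}, right has 0 { }.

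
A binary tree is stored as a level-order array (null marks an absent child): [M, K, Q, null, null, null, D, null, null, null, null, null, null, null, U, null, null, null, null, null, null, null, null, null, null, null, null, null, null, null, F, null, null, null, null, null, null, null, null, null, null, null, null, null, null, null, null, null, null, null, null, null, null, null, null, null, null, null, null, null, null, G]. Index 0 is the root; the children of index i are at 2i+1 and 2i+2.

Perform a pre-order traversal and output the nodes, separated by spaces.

M K Q D U F G

Pre-order visits the node, then its left subtree, then its right subtree.
Visit M.
At M: go left to K.
  K is a leaf — visit K.
At M: go right to Q.
  Visit Q.
  At Q: no left child.
  At Q: go right to D.
    Visit D.
    At D: no left child.
    At D: go right to U.
      Visit U.
      At U: no left child.
      At U: go right to F.
        Visit F.
        At F: go left to G.
          G is a leaf — visit G.
        At F: no right child.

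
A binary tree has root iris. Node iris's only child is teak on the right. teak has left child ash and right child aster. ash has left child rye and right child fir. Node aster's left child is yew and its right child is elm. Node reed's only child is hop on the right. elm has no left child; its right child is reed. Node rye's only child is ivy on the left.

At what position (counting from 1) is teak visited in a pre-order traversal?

2

Pre-order visits the node, then its left subtree, then its right subtree.
Visit iris.
At iris: no left child.
At iris: go right to teak.
  Visit teak.
  At teak: go left to ash.
    Visit ash.
    At ash: go left to rye.
      Visit rye.
      At rye: go left to ivy.
        ivy is a leaf — visit ivy.
      At rye: no right child.
    At ash: go right to fir.
      fir is a leaf — visit fir.
  At teak: go right to aster.
    Visit aster.
    At aster: go left to yew.
      yew is a leaf — visit yew.
    At aster: go right to elm.
      Visit elm.
      At elm: no left child.
      At elm: go right to reed.
        Visit reed.
        At reed: no left child.
        At reed: go right to hop.
          hop is a leaf — visit hop.
Full pre-order sequence: iris, teak, ash, rye, ivy, fir, aster, yew, elm, reed, hop.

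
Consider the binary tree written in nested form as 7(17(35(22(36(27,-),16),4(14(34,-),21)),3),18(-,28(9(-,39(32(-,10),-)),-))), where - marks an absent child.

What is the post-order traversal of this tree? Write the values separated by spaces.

27 36 16 22 34 14 21 4 35 3 17 10 32 39 9 28 18 7

Post-order visits the left subtree, then the right subtree, then the node.
At 7: go left to 17.
  At 17: go left to 35.
    At 35: go left to 22.
      At 22: go left to 36.
        At 36: go left to 27.
          27 is a leaf — visit 27.
        At 36: no right child.
        Visit 36.
      At 22: go right to 16.
        16 is a leaf — visit 16.
      Visit 22.
    At 35: go right to 4.
      At 4: go left to 14.
        At 14: go left to 34.
          34 is a leaf — visit 34.
        At 14: no right child.
        Visit 14.
      At 4: go right to 21.
        21 is a leaf — visit 21.
      Visit 4.
    Visit 35.
  At 17: go right to 3.
    3 is a leaf — visit 3.
  Visit 17.
At 7: go right to 18.
  At 18: no left child.
  At 18: go right to 28.
    At 28: go left to 9.
      At 9: no left child.
      At 9: go right to 39.
        At 39: go left to 32.
          At 32: no left child.
          At 32: go right to 10.
            10 is a leaf — visit 10.
          Visit 32.
        At 39: no right child.
        Visit 39.
      Visit 9.
    At 28: no right child.
    Visit 28.
  Visit 18.
Visit 7.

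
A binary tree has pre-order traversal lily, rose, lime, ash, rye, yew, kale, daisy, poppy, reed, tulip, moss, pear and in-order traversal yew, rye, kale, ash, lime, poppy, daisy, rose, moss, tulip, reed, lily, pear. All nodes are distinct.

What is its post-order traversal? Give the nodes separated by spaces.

The first element of pre-order is the root; it splits in-order into left and right subtrees.
Root lily: left subtree has 11 nodes {yew, rye, kale, ash, lime, poppy, daisy, rose, moss, tulip, reed}, right has 1 {pear}.
  Root rose: left subtree has 7 nodes {yew, rye, kale, ash, lime, poppy, daisy}, right has 3 {moss, tulip, reed}.
    Root lime: left subtree has 4 nodes {yew, rye, kale, ash}, right has 2 {poppy, daisy}.
      Root ash: left subtree has 3 nodes {yew, rye, kale}, right has 0 { }.
        Root rye: left subtree has 1 node {yew}, right has 1 {kale}.
      Root daisy: left subtree has 1 node {poppy}, right has 0 { }.
    Root reed: left subtree has 2 nodes {moss, tulip}, right has 0 { }.
      Root tulip: left subtree has 1 node {moss}, right has 0 { }.

yew kale rye ash poppy daisy lime moss tulip reed rose pear lily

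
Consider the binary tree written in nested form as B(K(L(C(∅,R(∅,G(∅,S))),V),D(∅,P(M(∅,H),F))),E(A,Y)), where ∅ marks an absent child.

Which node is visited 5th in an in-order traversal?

L

In-order visits the left subtree, then the node, then the right subtree.
At B: go left to K.
  At K: go left to L.
    At L: go left to C.
      At C: no left child.
      Visit C.
      At C: go right to R.
        At R: no left child.
        Visit R.
        At R: go right to G.
          At G: no left child.
          Visit G.
          At G: go right to S.
            S is a leaf — visit S.
    Visit L.
    At L: go right to V.
      V is a leaf — visit V.
  Visit K.
  At K: go right to D.
    At D: no left child.
    Visit D.
    At D: go right to P.
      At P: go left to M.
        At M: no left child.
        Visit M.
        At M: go right to H.
          H is a leaf — visit H.
      Visit P.
      At P: go right to F.
        F is a leaf — visit F.
Visit B.
At B: go right to E.
  At E: go left to A.
    A is a leaf — visit A.
  Visit E.
  At E: go right to Y.
    Y is a leaf — visit Y.
Full in-order sequence: C, R, G, S, L, V, K, D, M, H, P, F, B, A, E, Y.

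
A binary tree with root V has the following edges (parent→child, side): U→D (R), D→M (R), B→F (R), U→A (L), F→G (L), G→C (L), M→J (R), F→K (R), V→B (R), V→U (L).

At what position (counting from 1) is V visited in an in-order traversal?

6

In-order visits the left subtree, then the node, then the right subtree.
At V: go left to U.
  At U: go left to A.
    A is a leaf — visit A.
  Visit U.
  At U: go right to D.
    At D: no left child.
    Visit D.
    At D: go right to M.
      At M: no left child.
      Visit M.
      At M: go right to J.
        J is a leaf — visit J.
Visit V.
At V: go right to B.
  At B: no left child.
  Visit B.
  At B: go right to F.
    At F: go left to G.
      At G: go left to C.
        C is a leaf — visit C.
      Visit G.
      At G: no right child.
    Visit F.
    At F: go right to K.
      K is a leaf — visit K.
Full in-order sequence: A, U, D, M, J, V, B, C, G, F, K.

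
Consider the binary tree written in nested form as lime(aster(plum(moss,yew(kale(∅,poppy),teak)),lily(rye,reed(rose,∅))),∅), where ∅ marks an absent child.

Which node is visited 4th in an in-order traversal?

poppy

In-order visits the left subtree, then the node, then the right subtree.
At lime: go left to aster.
  At aster: go left to plum.
    At plum: go left to moss.
      moss is a leaf — visit moss.
    Visit plum.
    At plum: go right to yew.
      At yew: go left to kale.
        At kale: no left child.
        Visit kale.
        At kale: go right to poppy.
          poppy is a leaf — visit poppy.
      Visit yew.
      At yew: go right to teak.
        teak is a leaf — visit teak.
  Visit aster.
  At aster: go right to lily.
    At lily: go left to rye.
      rye is a leaf — visit rye.
    Visit lily.
    At lily: go right to reed.
      At reed: go left to rose.
        rose is a leaf — visit rose.
      Visit reed.
      At reed: no right child.
Visit lime.
At lime: no right child.
Full in-order sequence: moss, plum, kale, poppy, yew, teak, aster, rye, lily, rose, reed, lime.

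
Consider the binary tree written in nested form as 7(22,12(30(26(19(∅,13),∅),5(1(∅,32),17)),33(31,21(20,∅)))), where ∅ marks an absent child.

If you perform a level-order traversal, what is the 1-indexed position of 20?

13

Level-order visits nodes level by level from the root, left to right within each level.
Level 0: 7
Level 1: 22, 12
Level 2: 30, 33
Level 3: 26, 5, 31, 21
Level 4: 19, 1, 17, 20
Level 5: 13, 32
Full level-order sequence: 7, 22, 12, 30, 33, 26, 5, 31, 21, 19, 1, 17, 20, 13, 32.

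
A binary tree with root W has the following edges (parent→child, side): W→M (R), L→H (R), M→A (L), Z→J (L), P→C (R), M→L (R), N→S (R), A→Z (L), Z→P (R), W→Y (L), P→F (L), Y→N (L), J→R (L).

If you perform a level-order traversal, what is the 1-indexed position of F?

13

Level-order visits nodes level by level from the root, left to right within each level.
Level 0: W
Level 1: Y, M
Level 2: N, A, L
Level 3: S, Z, H
Level 4: J, P
Level 5: R, F, C
Full level-order sequence: W, Y, M, N, A, L, S, Z, H, J, P, R, F, C.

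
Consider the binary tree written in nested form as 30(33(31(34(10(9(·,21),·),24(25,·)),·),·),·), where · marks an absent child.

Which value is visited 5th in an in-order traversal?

25

In-order visits the left subtree, then the node, then the right subtree.
At 30: go left to 33.
  At 33: go left to 31.
    At 31: go left to 34.
      At 34: go left to 10.
        At 10: go left to 9.
          At 9: no left child.
          Visit 9.
          At 9: go right to 21.
            21 is a leaf — visit 21.
        Visit 10.
        At 10: no right child.
      Visit 34.
      At 34: go right to 24.
        At 24: go left to 25.
          25 is a leaf — visit 25.
        Visit 24.
        At 24: no right child.
    Visit 31.
    At 31: no right child.
  Visit 33.
  At 33: no right child.
Visit 30.
At 30: no right child.
Full in-order sequence: 9, 21, 10, 34, 25, 24, 31, 33, 30.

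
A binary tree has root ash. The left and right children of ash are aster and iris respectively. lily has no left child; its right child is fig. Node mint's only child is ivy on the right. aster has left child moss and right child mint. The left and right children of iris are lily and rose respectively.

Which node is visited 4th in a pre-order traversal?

mint

Pre-order visits the node, then its left subtree, then its right subtree.
Visit ash.
At ash: go left to aster.
  Visit aster.
  At aster: go left to moss.
    moss is a leaf — visit moss.
  At aster: go right to mint.
    Visit mint.
    At mint: no left child.
    At mint: go right to ivy.
      ivy is a leaf — visit ivy.
At ash: go right to iris.
  Visit iris.
  At iris: go left to lily.
    Visit lily.
    At lily: no left child.
    At lily: go right to fig.
      fig is a leaf — visit fig.
  At iris: go right to rose.
    rose is a leaf — visit rose.
Full pre-order sequence: ash, aster, moss, mint, ivy, iris, lily, fig, rose.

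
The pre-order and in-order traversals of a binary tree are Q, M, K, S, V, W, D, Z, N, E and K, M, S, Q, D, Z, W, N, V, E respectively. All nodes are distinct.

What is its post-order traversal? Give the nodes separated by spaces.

The first element of pre-order is the root; it splits in-order into left and right subtrees.
Root Q: left subtree has 3 nodes {K, M, S}, right has 6 {D, Z, W, N, V, E}.
  Root M: left subtree has 1 node {K}, right has 1 {S}.
  Root V: left subtree has 4 nodes {D, Z, W, N}, right has 1 {E}.
    Root W: left subtree has 2 nodes {D, Z}, right has 1 {N}.
      Root D: left subtree has 0 nodes { }, right has 1 {Z}.

K S M Z D N W E V Q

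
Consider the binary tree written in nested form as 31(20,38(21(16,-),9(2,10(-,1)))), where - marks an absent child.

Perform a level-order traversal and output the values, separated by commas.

31, 20, 38, 21, 9, 16, 2, 10, 1

Level-order visits nodes level by level from the root, left to right within each level.
Level 0: 31
Level 1: 20, 38
Level 2: 21, 9
Level 3: 16, 2, 10
Level 4: 1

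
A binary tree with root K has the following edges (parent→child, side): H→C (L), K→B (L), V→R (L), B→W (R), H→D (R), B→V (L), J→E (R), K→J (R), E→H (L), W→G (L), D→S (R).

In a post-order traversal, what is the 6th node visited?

C

Post-order visits the left subtree, then the right subtree, then the node.
At K: go left to B.
  At B: go left to V.
    At V: go left to R.
      R is a leaf — visit R.
    At V: no right child.
    Visit V.
  At B: go right to W.
    At W: go left to G.
      G is a leaf — visit G.
    At W: no right child.
    Visit W.
  Visit B.
At K: go right to J.
  At J: no left child.
  At J: go right to E.
    At E: go left to H.
      At H: go left to C.
        C is a leaf — visit C.
      At H: go right to D.
        At D: no left child.
        At D: go right to S.
          S is a leaf — visit S.
        Visit D.
      Visit H.
    At E: no right child.
    Visit E.
  Visit J.
Visit K.
Full post-order sequence: R, V, G, W, B, C, S, D, H, E, J, K.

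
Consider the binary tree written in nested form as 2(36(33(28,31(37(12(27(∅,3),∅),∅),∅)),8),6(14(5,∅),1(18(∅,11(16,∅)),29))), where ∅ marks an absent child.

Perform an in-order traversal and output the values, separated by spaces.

In-order visits the left subtree, then the node, then the right subtree.
At 2: go left to 36.
  At 36: go left to 33.
    At 33: go left to 28.
      28 is a leaf — visit 28.
    Visit 33.
    At 33: go right to 31.
      At 31: go left to 37.
        At 37: go left to 12.
          At 12: go left to 27.
            At 27: no left child.
            Visit 27.
            At 27: go right to 3.
              3 is a leaf — visit 3.
          Visit 12.
          At 12: no right child.
        Visit 37.
        At 37: no right child.
      Visit 31.
      At 31: no right child.
  Visit 36.
  At 36: go right to 8.
    8 is a leaf — visit 8.
Visit 2.
At 2: go right to 6.
  At 6: go left to 14.
    At 14: go left to 5.
      5 is a leaf — visit 5.
    Visit 14.
    At 14: no right child.
  Visit 6.
  At 6: go right to 1.
    At 1: go left to 18.
      At 18: no left child.
      Visit 18.
      At 18: go right to 11.
        At 11: go left to 16.
          16 is a leaf — visit 16.
        Visit 11.
        At 11: no right child.
    Visit 1.
    At 1: go right to 29.
      29 is a leaf — visit 29.

28 33 27 3 12 37 31 36 8 2 5 14 6 18 16 11 1 29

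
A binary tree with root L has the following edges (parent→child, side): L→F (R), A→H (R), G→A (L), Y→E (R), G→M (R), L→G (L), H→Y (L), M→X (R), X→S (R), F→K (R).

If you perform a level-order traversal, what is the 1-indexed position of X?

Level-order visits nodes level by level from the root, left to right within each level.
Level 0: L
Level 1: G, F
Level 2: A, M, K
Level 3: H, X
Level 4: Y, S
Level 5: E
Full level-order sequence: L, G, F, A, M, K, H, X, Y, S, E.

8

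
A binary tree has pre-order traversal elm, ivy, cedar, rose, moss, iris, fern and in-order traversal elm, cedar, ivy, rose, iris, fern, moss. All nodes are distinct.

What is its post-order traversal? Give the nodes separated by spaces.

cedar fern iris moss rose ivy elm

The first element of pre-order is the root; it splits in-order into left and right subtrees.
Root elm: left subtree has 0 nodes { }, right has 6 {cedar, ivy, rose, iris, fern, moss}.
  Root ivy: left subtree has 1 node {cedar}, right has 4 {rose, iris, fern, moss}.
    Root rose: left subtree has 0 nodes { }, right has 3 {iris, fern, moss}.
      Root moss: left subtree has 2 nodes {iris, fern}, right has 0 { }.
        Root iris: left subtree has 0 nodes { }, right has 1 {fern}.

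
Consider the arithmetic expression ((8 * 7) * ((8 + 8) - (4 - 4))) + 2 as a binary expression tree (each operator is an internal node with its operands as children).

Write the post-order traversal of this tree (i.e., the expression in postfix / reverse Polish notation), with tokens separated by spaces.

8 7 * 8 8 + 4 4 - - * 2 +

Post-order on an expression tree gives postfix notation: for each operator, emit left operand, right operand, then the operator.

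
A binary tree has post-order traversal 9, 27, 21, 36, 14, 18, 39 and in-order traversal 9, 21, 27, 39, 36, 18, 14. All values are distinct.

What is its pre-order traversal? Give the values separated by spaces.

The last element of post-order is the root; it splits in-order into left and right subtrees.
Root 39: left subtree has 3 nodes {9, 21, 27}, right has 3 {36, 18, 14}.
  Root 21: left subtree has 1 node {9}, right has 1 {27}.
  Root 18: left subtree has 1 node {36}, right has 1 {14}.

39 21 9 27 18 36 14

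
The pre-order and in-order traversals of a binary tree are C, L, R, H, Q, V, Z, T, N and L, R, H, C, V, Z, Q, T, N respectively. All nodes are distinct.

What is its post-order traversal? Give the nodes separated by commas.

H, R, L, Z, V, N, T, Q, C

The first element of pre-order is the root; it splits in-order into left and right subtrees.
Root C: left subtree has 3 nodes {L, R, H}, right has 5 {V, Z, Q, T, N}.
  Root L: left subtree has 0 nodes { }, right has 2 {R, H}.
    Root R: left subtree has 0 nodes { }, right has 1 {H}.
  Root Q: left subtree has 2 nodes {V, Z}, right has 2 {T, N}.
    Root V: left subtree has 0 nodes { }, right has 1 {Z}.
    Root T: left subtree has 0 nodes { }, right has 1 {N}.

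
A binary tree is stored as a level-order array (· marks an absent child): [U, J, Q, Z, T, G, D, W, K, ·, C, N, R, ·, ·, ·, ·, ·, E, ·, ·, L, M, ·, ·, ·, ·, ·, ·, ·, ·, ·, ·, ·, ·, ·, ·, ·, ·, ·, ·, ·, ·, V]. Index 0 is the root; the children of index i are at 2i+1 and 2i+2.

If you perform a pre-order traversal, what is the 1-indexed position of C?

Pre-order visits the node, then its left subtree, then its right subtree.
Visit U.
At U: go left to J.
  Visit J.
  At J: go left to Z.
    Visit Z.
    At Z: go left to W.
      W is a leaf — visit W.
    At Z: go right to K.
      Visit K.
      At K: no left child.
      At K: go right to E.
        E is a leaf — visit E.
  At J: go right to T.
    Visit T.
    At T: no left child.
    At T: go right to C.
      Visit C.
      At C: go left to L.
        Visit L.
        At L: go left to V.
          V is a leaf — visit V.
        At L: no right child.
      At C: go right to M.
        M is a leaf — visit M.
At U: go right to Q.
  Visit Q.
  At Q: go left to G.
    Visit G.
    At G: go left to N.
      N is a leaf — visit N.
    At G: go right to R.
      R is a leaf — visit R.
  At Q: go right to D.
    D is a leaf — visit D.
Full pre-order sequence: U, J, Z, W, K, E, T, C, L, V, M, Q, G, N, R, D.

8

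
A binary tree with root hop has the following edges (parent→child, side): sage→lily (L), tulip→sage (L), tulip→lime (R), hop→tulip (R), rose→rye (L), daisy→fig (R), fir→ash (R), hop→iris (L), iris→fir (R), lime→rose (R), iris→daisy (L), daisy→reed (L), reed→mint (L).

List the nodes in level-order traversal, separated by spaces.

hop iris tulip daisy fir sage lime reed fig ash lily rose mint rye

Level-order visits nodes level by level from the root, left to right within each level.
Level 0: hop
Level 1: iris, tulip
Level 2: daisy, fir, sage, lime
Level 3: reed, fig, ash, lily, rose
Level 4: mint, rye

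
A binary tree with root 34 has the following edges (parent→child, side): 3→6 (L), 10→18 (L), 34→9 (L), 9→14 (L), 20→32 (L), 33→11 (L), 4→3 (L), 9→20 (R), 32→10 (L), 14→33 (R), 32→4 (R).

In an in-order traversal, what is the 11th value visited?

20

In-order visits the left subtree, then the node, then the right subtree.
At 34: go left to 9.
  At 9: go left to 14.
    At 14: no left child.
    Visit 14.
    At 14: go right to 33.
      At 33: go left to 11.
        11 is a leaf — visit 11.
      Visit 33.
      At 33: no right child.
  Visit 9.
  At 9: go right to 20.
    At 20: go left to 32.
      At 32: go left to 10.
        At 10: go left to 18.
          18 is a leaf — visit 18.
        Visit 10.
        At 10: no right child.
      Visit 32.
      At 32: go right to 4.
        At 4: go left to 3.
          At 3: go left to 6.
            6 is a leaf — visit 6.
          Visit 3.
          At 3: no right child.
        Visit 4.
        At 4: no right child.
    Visit 20.
    At 20: no right child.
Visit 34.
At 34: no right child.
Full in-order sequence: 14, 11, 33, 9, 18, 10, 32, 6, 3, 4, 20, 34.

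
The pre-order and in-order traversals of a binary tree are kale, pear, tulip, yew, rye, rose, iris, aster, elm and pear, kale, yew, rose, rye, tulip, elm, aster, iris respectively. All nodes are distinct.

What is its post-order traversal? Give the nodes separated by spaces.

The first element of pre-order is the root; it splits in-order into left and right subtrees.
Root kale: left subtree has 1 node {pear}, right has 7 {yew, rose, rye, tulip, elm, aster, iris}.
  Root tulip: left subtree has 3 nodes {yew, rose, rye}, right has 3 {elm, aster, iris}.
    Root yew: left subtree has 0 nodes { }, right has 2 {rose, rye}.
      Root rye: left subtree has 1 node {rose}, right has 0 { }.
    Root iris: left subtree has 2 nodes {elm, aster}, right has 0 { }.
      Root aster: left subtree has 1 node {elm}, right has 0 { }.

pear rose rye yew elm aster iris tulip kale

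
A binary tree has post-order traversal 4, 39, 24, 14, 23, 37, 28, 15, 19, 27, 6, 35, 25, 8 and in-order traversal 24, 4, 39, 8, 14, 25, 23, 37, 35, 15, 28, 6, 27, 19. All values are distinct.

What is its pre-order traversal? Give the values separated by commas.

8, 24, 39, 4, 25, 14, 35, 37, 23, 6, 15, 28, 27, 19

The last element of post-order is the root; it splits in-order into left and right subtrees.
Root 8: left subtree has 3 nodes {24, 4, 39}, right has 10 {14, 25, 23, 37, 35, 15, 28, 6, 27, 19}.
  Root 24: left subtree has 0 nodes { }, right has 2 {4, 39}.
    Root 39: left subtree has 1 node {4}, right has 0 { }.
  Root 25: left subtree has 1 node {14}, right has 8 {23, 37, 35, 15, 28, 6, 27, 19}.
    Root 35: left subtree has 2 nodes {23, 37}, right has 5 {15, 28, 6, 27, 19}.
      Root 37: left subtree has 1 node {23}, right has 0 { }.
      Root 6: left subtree has 2 nodes {15, 28}, right has 2 {27, 19}.
        Root 15: left subtree has 0 nodes { }, right has 1 {28}.
        Root 27: left subtree has 0 nodes { }, right has 1 {19}.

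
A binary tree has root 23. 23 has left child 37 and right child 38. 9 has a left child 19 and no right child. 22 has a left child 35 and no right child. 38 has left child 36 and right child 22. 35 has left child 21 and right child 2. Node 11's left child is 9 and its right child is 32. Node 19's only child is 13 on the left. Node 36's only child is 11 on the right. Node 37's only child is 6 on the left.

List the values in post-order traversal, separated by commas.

Post-order visits the left subtree, then the right subtree, then the node.
At 23: go left to 37.
  At 37: go left to 6.
    6 is a leaf — visit 6.
  At 37: no right child.
  Visit 37.
At 23: go right to 38.
  At 38: go left to 36.
    At 36: no left child.
    At 36: go right to 11.
      At 11: go left to 9.
        At 9: go left to 19.
          At 19: go left to 13.
            13 is a leaf — visit 13.
          At 19: no right child.
          Visit 19.
        At 9: no right child.
        Visit 9.
      At 11: go right to 32.
        32 is a leaf — visit 32.
      Visit 11.
    Visit 36.
  At 38: go right to 22.
    At 22: go left to 35.
      At 35: go left to 21.
        21 is a leaf — visit 21.
      At 35: go right to 2.
        2 is a leaf — visit 2.
      Visit 35.
    At 22: no right child.
    Visit 22.
  Visit 38.
Visit 23.

6, 37, 13, 19, 9, 32, 11, 36, 21, 2, 35, 22, 38, 23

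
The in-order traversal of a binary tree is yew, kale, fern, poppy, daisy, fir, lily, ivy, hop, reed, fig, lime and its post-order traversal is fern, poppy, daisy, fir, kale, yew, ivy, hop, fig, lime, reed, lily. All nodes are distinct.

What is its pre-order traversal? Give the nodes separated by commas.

The last element of post-order is the root; it splits in-order into left and right subtrees.
Root lily: left subtree has 6 nodes {yew, kale, fern, poppy, daisy, fir}, right has 5 {ivy, hop, reed, fig, lime}.
  Root yew: left subtree has 0 nodes { }, right has 5 {kale, fern, poppy, daisy, fir}.
    Root kale: left subtree has 0 nodes { }, right has 4 {fern, poppy, daisy, fir}.
      Root fir: left subtree has 3 nodes {fern, poppy, daisy}, right has 0 { }.
        Root daisy: left subtree has 2 nodes {fern, poppy}, right has 0 { }.
          Root poppy: left subtree has 1 node {fern}, right has 0 { }.
  Root reed: left subtree has 2 nodes {ivy, hop}, right has 2 {fig, lime}.
    Root hop: left subtree has 1 node {ivy}, right has 0 { }.
    Root lime: left subtree has 1 node {fig}, right has 0 { }.

lily, yew, kale, fir, daisy, poppy, fern, reed, hop, ivy, lime, fig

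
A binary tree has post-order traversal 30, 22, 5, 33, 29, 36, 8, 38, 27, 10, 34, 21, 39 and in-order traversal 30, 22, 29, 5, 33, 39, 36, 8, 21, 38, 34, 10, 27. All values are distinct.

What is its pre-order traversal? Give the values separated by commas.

39, 29, 22, 30, 33, 5, 21, 8, 36, 34, 38, 10, 27

The last element of post-order is the root; it splits in-order into left and right subtrees.
Root 39: left subtree has 5 nodes {30, 22, 29, 5, 33}, right has 7 {36, 8, 21, 38, 34, 10, 27}.
  Root 29: left subtree has 2 nodes {30, 22}, right has 2 {5, 33}.
    Root 22: left subtree has 1 node {30}, right has 0 { }.
    Root 33: left subtree has 1 node {5}, right has 0 { }.
  Root 21: left subtree has 2 nodes {36, 8}, right has 4 {38, 34, 10, 27}.
    Root 8: left subtree has 1 node {36}, right has 0 { }.
    Root 34: left subtree has 1 node {38}, right has 2 {10, 27}.
      Root 10: left subtree has 0 nodes { }, right has 1 {27}.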